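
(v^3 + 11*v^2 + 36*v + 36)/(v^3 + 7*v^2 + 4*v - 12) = (v + 3)/(v - 1)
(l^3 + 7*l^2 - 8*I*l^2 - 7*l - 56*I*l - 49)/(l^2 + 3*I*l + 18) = (l^3 + l^2*(7 - 8*I) + l*(-7 - 56*I) - 49)/(l^2 + 3*I*l + 18)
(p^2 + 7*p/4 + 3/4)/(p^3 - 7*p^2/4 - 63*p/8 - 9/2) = 2*(p + 1)/(2*p^2 - 5*p - 12)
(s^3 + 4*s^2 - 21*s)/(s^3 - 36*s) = (s^2 + 4*s - 21)/(s^2 - 36)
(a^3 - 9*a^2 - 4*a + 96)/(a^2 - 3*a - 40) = (a^2 - a - 12)/(a + 5)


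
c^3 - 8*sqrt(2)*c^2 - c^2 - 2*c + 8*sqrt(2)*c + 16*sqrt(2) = (c - 2)*(c + 1)*(c - 8*sqrt(2))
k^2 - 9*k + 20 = (k - 5)*(k - 4)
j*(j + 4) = j^2 + 4*j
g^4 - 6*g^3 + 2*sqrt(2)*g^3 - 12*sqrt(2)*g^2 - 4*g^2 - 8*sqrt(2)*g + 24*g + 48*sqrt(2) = (g - 6)*(g - 2)*(g + 2)*(g + 2*sqrt(2))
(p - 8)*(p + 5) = p^2 - 3*p - 40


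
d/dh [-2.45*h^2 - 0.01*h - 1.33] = -4.9*h - 0.01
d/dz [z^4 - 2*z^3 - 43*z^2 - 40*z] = 4*z^3 - 6*z^2 - 86*z - 40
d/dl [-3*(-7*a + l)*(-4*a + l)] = 33*a - 6*l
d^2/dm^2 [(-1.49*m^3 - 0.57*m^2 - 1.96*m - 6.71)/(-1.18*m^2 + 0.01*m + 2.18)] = (8.88178419700125e-16*m^4 + 13.13771*m^3 + 65.050524*m^2 + 72.262812*m + 39.85523)/(1.643032*m^6 - 0.041772*m^5 - 9.105942*m^4 + 0.154343*m^3 + 16.822842*m^2 - 0.142572*m - 10.360232)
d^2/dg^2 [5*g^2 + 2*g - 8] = 10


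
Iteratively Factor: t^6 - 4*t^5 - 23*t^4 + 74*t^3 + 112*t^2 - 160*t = (t - 5)*(t^5 + t^4 - 18*t^3 - 16*t^2 + 32*t) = (t - 5)*(t - 1)*(t^4 + 2*t^3 - 16*t^2 - 32*t) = t*(t - 5)*(t - 1)*(t^3 + 2*t^2 - 16*t - 32) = t*(t - 5)*(t - 4)*(t - 1)*(t^2 + 6*t + 8) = t*(t - 5)*(t - 4)*(t - 1)*(t + 2)*(t + 4)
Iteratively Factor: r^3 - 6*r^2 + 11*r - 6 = (r - 1)*(r^2 - 5*r + 6) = (r - 2)*(r - 1)*(r - 3)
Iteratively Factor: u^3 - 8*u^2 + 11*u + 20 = (u - 5)*(u^2 - 3*u - 4) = (u - 5)*(u - 4)*(u + 1)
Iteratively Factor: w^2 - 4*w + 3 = (w - 1)*(w - 3)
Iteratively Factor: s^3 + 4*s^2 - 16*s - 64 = (s - 4)*(s^2 + 8*s + 16) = (s - 4)*(s + 4)*(s + 4)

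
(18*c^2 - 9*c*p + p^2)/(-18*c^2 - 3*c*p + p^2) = (-3*c + p)/(3*c + p)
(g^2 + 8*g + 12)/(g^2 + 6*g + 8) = (g + 6)/(g + 4)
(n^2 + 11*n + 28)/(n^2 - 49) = (n + 4)/(n - 7)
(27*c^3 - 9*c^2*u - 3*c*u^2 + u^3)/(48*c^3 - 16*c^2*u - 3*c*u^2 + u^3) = (-9*c^2 + u^2)/(-16*c^2 + u^2)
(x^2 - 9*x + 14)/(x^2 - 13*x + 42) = (x - 2)/(x - 6)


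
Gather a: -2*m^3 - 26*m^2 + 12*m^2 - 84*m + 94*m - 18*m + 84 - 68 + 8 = -2*m^3 - 14*m^2 - 8*m + 24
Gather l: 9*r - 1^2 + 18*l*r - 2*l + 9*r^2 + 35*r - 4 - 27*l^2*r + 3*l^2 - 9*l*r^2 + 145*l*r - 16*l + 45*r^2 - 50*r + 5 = l^2*(3 - 27*r) + l*(-9*r^2 + 163*r - 18) + 54*r^2 - 6*r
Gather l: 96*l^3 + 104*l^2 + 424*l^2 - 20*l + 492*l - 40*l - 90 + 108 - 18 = 96*l^3 + 528*l^2 + 432*l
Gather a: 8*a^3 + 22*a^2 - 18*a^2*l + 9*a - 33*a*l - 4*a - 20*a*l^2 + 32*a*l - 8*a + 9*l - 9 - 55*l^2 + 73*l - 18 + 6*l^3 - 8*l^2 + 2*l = 8*a^3 + a^2*(22 - 18*l) + a*(-20*l^2 - l - 3) + 6*l^3 - 63*l^2 + 84*l - 27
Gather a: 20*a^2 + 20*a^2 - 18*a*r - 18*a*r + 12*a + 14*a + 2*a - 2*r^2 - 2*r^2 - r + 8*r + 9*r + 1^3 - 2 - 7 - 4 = 40*a^2 + a*(28 - 36*r) - 4*r^2 + 16*r - 12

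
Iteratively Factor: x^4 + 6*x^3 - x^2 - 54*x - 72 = (x + 2)*(x^3 + 4*x^2 - 9*x - 36) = (x + 2)*(x + 4)*(x^2 - 9) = (x - 3)*(x + 2)*(x + 4)*(x + 3)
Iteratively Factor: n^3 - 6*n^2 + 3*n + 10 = (n - 5)*(n^2 - n - 2) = (n - 5)*(n - 2)*(n + 1)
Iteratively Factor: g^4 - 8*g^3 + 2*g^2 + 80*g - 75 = (g - 5)*(g^3 - 3*g^2 - 13*g + 15) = (g - 5)*(g + 3)*(g^2 - 6*g + 5) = (g - 5)^2*(g + 3)*(g - 1)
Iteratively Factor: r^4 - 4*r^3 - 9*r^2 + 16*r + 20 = (r + 1)*(r^3 - 5*r^2 - 4*r + 20) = (r + 1)*(r + 2)*(r^2 - 7*r + 10) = (r - 5)*(r + 1)*(r + 2)*(r - 2)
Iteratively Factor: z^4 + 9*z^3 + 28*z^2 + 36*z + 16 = (z + 4)*(z^3 + 5*z^2 + 8*z + 4) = (z + 2)*(z + 4)*(z^2 + 3*z + 2) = (z + 2)^2*(z + 4)*(z + 1)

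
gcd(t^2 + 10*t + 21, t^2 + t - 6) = t + 3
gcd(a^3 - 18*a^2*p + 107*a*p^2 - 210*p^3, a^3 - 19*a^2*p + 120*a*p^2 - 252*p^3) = a^2 - 13*a*p + 42*p^2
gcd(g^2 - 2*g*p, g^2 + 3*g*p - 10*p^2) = -g + 2*p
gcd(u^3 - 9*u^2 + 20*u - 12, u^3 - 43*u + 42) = u^2 - 7*u + 6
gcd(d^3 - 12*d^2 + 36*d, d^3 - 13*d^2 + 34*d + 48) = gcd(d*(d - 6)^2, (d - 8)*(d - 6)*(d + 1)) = d - 6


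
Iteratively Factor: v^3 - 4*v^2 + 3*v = (v - 1)*(v^2 - 3*v) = (v - 3)*(v - 1)*(v)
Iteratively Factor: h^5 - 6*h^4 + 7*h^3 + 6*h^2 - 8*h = (h + 1)*(h^4 - 7*h^3 + 14*h^2 - 8*h) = (h - 1)*(h + 1)*(h^3 - 6*h^2 + 8*h) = h*(h - 1)*(h + 1)*(h^2 - 6*h + 8) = h*(h - 2)*(h - 1)*(h + 1)*(h - 4)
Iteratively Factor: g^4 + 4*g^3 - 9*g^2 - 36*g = (g - 3)*(g^3 + 7*g^2 + 12*g) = g*(g - 3)*(g^2 + 7*g + 12) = g*(g - 3)*(g + 4)*(g + 3)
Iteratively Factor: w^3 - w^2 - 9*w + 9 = (w - 1)*(w^2 - 9) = (w - 1)*(w + 3)*(w - 3)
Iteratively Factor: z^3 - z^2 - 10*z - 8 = (z - 4)*(z^2 + 3*z + 2) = (z - 4)*(z + 2)*(z + 1)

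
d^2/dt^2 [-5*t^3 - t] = -30*t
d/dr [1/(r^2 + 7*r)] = (-2*r - 7)/(r^2*(r + 7)^2)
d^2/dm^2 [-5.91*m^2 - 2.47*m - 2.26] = -11.8200000000000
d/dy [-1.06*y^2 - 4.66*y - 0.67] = -2.12*y - 4.66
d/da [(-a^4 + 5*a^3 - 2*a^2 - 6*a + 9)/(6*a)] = -a^2/2 + 5*a/3 - 1/3 - 3/(2*a^2)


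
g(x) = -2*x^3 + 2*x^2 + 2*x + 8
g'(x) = -6*x^2 + 4*x + 2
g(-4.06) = 166.69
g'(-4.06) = -113.14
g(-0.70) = 8.27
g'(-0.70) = -3.74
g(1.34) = 9.46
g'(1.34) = -3.41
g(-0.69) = 8.23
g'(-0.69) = -3.62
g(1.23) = 9.76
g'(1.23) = -2.16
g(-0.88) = 9.15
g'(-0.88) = -6.17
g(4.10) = -88.02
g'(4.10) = -82.46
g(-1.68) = 19.77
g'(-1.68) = -21.65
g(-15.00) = 7178.00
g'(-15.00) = -1408.00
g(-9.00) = 1610.00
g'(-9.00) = -520.00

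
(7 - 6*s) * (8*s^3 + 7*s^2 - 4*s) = -48*s^4 + 14*s^3 + 73*s^2 - 28*s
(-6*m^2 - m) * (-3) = 18*m^2 + 3*m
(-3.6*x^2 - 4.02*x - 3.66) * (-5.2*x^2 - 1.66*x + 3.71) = 18.72*x^4 + 26.88*x^3 + 12.3492*x^2 - 8.8386*x - 13.5786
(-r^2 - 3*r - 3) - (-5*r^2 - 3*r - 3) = 4*r^2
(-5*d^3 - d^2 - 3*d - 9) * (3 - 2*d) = 10*d^4 - 13*d^3 + 3*d^2 + 9*d - 27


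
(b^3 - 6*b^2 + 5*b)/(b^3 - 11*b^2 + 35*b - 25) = b/(b - 5)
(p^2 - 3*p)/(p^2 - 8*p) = (p - 3)/(p - 8)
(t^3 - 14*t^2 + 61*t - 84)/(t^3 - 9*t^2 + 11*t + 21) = (t - 4)/(t + 1)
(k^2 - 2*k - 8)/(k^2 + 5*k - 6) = (k^2 - 2*k - 8)/(k^2 + 5*k - 6)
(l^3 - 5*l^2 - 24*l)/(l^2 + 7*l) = (l^2 - 5*l - 24)/(l + 7)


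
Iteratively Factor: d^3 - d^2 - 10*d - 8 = (d - 4)*(d^2 + 3*d + 2) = (d - 4)*(d + 1)*(d + 2)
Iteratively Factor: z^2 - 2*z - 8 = (z + 2)*(z - 4)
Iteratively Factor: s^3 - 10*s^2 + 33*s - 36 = (s - 3)*(s^2 - 7*s + 12) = (s - 4)*(s - 3)*(s - 3)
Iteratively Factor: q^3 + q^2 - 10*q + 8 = (q - 2)*(q^2 + 3*q - 4) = (q - 2)*(q + 4)*(q - 1)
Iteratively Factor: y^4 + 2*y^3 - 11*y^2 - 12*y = (y)*(y^3 + 2*y^2 - 11*y - 12) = y*(y - 3)*(y^2 + 5*y + 4) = y*(y - 3)*(y + 1)*(y + 4)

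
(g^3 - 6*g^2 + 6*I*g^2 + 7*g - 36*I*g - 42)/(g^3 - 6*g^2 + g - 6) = (g + 7*I)/(g + I)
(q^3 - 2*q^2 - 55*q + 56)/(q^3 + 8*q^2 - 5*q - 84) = (q^2 - 9*q + 8)/(q^2 + q - 12)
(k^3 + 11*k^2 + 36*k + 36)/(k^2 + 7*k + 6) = (k^2 + 5*k + 6)/(k + 1)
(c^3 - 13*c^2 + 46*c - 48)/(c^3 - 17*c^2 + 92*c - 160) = (c^2 - 5*c + 6)/(c^2 - 9*c + 20)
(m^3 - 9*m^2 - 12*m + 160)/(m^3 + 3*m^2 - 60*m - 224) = (m - 5)/(m + 7)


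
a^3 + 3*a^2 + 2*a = a*(a + 1)*(a + 2)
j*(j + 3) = j^2 + 3*j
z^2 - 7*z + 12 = (z - 4)*(z - 3)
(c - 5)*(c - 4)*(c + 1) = c^3 - 8*c^2 + 11*c + 20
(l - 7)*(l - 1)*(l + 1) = l^3 - 7*l^2 - l + 7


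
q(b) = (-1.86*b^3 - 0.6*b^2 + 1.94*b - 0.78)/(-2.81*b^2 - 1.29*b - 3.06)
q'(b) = (5.62*b + 1.29)*(-1.86*b^3 - 0.6*b^2 + 1.94*b - 0.78)/(-2.81*b^2 - 1.29*b - 3.06)^2 + (-5.58*b^2 - 1.2*b + 1.94)/(-2.81*b^2 - 1.29*b - 3.06)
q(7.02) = 4.38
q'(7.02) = 0.68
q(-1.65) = -0.32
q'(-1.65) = 1.02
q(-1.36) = -0.02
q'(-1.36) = 1.02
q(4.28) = 2.49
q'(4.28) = 0.71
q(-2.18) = -0.84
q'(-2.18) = 0.94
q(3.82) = 2.16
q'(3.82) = 0.71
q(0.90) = 0.13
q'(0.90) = 0.43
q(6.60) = 4.10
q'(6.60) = 0.69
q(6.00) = 3.68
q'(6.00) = 0.69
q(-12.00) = -7.91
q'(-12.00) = 0.67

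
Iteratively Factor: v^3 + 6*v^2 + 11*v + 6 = (v + 1)*(v^2 + 5*v + 6) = (v + 1)*(v + 2)*(v + 3)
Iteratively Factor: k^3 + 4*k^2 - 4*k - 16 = (k + 2)*(k^2 + 2*k - 8) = (k - 2)*(k + 2)*(k + 4)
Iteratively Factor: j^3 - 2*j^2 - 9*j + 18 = (j + 3)*(j^2 - 5*j + 6) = (j - 3)*(j + 3)*(j - 2)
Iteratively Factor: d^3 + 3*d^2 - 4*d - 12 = (d + 3)*(d^2 - 4) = (d - 2)*(d + 3)*(d + 2)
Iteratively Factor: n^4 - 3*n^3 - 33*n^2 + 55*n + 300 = (n - 5)*(n^3 + 2*n^2 - 23*n - 60) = (n - 5)*(n + 4)*(n^2 - 2*n - 15) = (n - 5)^2*(n + 4)*(n + 3)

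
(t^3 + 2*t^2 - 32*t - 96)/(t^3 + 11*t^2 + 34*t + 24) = (t^2 - 2*t - 24)/(t^2 + 7*t + 6)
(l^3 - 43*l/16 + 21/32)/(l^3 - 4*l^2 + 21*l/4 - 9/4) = (16*l^2 + 24*l - 7)/(8*(2*l^2 - 5*l + 3))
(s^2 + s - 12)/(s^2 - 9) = (s + 4)/(s + 3)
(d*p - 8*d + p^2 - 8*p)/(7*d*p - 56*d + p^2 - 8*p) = (d + p)/(7*d + p)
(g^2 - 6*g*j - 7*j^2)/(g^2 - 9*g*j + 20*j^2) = (g^2 - 6*g*j - 7*j^2)/(g^2 - 9*g*j + 20*j^2)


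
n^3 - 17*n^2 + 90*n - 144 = (n - 8)*(n - 6)*(n - 3)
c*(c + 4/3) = c^2 + 4*c/3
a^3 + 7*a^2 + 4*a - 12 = (a - 1)*(a + 2)*(a + 6)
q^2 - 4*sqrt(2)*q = q*(q - 4*sqrt(2))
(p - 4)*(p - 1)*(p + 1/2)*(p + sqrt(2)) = p^4 - 9*p^3/2 + sqrt(2)*p^3 - 9*sqrt(2)*p^2/2 + 3*p^2/2 + 2*p + 3*sqrt(2)*p/2 + 2*sqrt(2)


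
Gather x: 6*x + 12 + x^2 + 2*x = x^2 + 8*x + 12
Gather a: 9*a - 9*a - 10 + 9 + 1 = 0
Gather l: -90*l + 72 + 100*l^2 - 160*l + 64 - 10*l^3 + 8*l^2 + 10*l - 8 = -10*l^3 + 108*l^2 - 240*l + 128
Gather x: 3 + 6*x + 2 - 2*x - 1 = 4*x + 4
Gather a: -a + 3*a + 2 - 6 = 2*a - 4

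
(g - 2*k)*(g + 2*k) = g^2 - 4*k^2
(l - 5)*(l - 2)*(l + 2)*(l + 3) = l^4 - 2*l^3 - 19*l^2 + 8*l + 60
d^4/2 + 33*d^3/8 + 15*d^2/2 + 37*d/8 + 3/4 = (d/2 + 1/2)*(d + 1/4)*(d + 1)*(d + 6)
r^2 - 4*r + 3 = (r - 3)*(r - 1)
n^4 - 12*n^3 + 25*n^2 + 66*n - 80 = (n - 8)*(n - 5)*(n - 1)*(n + 2)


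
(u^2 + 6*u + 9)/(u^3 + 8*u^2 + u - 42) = (u + 3)/(u^2 + 5*u - 14)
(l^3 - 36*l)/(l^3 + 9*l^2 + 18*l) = (l - 6)/(l + 3)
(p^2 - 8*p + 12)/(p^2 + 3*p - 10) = (p - 6)/(p + 5)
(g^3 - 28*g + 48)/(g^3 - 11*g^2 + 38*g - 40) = (g + 6)/(g - 5)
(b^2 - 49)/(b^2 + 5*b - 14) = (b - 7)/(b - 2)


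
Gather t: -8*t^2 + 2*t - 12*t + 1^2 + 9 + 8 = -8*t^2 - 10*t + 18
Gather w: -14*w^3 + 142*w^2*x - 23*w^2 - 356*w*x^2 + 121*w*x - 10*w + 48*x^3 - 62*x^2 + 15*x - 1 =-14*w^3 + w^2*(142*x - 23) + w*(-356*x^2 + 121*x - 10) + 48*x^3 - 62*x^2 + 15*x - 1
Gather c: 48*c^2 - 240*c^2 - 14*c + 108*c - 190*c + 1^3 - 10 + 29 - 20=-192*c^2 - 96*c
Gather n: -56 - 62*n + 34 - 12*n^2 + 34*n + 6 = -12*n^2 - 28*n - 16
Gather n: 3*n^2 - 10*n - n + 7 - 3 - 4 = 3*n^2 - 11*n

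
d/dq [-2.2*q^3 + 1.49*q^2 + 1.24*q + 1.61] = -6.6*q^2 + 2.98*q + 1.24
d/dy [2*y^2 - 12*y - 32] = 4*y - 12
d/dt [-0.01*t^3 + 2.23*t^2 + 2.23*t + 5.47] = -0.03*t^2 + 4.46*t + 2.23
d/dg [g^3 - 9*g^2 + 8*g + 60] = 3*g^2 - 18*g + 8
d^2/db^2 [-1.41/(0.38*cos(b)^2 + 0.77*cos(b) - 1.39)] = (0.814416*(1 - cos(b)^2)^2 + 1.237698*cos(b)^3 + 4.222245*cos(b)^2 - 0.966273*cos(b) - 3.975918)/(0.38*cos(b)^2 + 0.77*cos(b) - 1.39)^3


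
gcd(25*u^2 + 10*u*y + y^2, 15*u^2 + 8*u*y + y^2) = 5*u + y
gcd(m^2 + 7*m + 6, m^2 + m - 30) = m + 6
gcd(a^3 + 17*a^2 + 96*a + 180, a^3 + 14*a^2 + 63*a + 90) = a^2 + 11*a + 30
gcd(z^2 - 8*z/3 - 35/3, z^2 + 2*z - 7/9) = z + 7/3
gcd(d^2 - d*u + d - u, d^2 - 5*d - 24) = 1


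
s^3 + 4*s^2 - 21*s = s*(s - 3)*(s + 7)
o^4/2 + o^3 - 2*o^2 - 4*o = o*(o/2 + 1)*(o - 2)*(o + 2)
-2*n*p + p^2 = p*(-2*n + p)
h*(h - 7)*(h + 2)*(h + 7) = h^4 + 2*h^3 - 49*h^2 - 98*h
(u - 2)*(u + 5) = u^2 + 3*u - 10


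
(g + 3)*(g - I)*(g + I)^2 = g^4 + 3*g^3 + I*g^3 + g^2 + 3*I*g^2 + 3*g + I*g + 3*I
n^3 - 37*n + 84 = (n - 4)*(n - 3)*(n + 7)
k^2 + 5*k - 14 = (k - 2)*(k + 7)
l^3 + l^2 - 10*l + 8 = (l - 2)*(l - 1)*(l + 4)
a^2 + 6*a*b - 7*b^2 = (a - b)*(a + 7*b)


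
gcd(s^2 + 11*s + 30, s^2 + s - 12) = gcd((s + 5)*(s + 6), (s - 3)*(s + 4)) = 1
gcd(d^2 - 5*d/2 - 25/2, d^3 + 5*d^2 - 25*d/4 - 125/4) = d + 5/2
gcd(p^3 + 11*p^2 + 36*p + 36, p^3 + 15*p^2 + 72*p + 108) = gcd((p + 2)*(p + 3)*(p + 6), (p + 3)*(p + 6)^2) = p^2 + 9*p + 18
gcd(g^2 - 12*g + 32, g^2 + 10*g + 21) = 1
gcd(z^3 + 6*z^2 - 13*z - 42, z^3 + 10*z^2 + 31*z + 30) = z + 2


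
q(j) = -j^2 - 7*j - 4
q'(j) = -2*j - 7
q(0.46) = -7.43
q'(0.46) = -7.92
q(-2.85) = 7.83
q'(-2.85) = -1.30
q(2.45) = -27.15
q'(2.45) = -11.90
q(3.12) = -35.57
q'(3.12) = -13.24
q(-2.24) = 6.66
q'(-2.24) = -2.52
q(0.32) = -6.34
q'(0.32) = -7.64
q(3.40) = -39.36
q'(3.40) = -13.80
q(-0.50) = -0.75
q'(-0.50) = -6.00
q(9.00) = -148.00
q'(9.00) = -25.00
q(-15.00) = -124.00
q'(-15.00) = 23.00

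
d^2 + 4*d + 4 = (d + 2)^2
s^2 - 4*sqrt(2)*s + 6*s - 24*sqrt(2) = (s + 6)*(s - 4*sqrt(2))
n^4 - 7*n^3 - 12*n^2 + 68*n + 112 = (n - 7)*(n - 4)*(n + 2)^2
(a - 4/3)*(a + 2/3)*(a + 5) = a^3 + 13*a^2/3 - 38*a/9 - 40/9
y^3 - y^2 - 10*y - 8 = (y - 4)*(y + 1)*(y + 2)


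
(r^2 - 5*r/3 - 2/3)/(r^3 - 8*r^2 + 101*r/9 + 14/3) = 3*(r - 2)/(3*r^2 - 25*r + 42)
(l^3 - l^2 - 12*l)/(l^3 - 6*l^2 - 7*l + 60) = l/(l - 5)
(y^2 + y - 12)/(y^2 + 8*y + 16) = (y - 3)/(y + 4)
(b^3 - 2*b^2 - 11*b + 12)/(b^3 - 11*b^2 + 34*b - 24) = (b + 3)/(b - 6)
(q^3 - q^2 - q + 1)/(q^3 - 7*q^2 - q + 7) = (q - 1)/(q - 7)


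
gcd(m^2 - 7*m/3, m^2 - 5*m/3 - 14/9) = m - 7/3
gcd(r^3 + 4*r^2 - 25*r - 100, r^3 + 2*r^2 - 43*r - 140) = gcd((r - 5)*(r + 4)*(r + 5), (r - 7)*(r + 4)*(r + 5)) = r^2 + 9*r + 20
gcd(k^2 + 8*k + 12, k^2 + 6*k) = k + 6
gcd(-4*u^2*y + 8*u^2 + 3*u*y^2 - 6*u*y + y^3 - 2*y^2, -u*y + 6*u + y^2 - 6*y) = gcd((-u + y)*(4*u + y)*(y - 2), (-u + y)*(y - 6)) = -u + y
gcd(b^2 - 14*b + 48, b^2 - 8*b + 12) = b - 6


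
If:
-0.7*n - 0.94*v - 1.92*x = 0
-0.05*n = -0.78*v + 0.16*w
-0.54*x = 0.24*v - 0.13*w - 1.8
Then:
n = 5.39175463055168 - 4.02660824536945*x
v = 0.955984863572993*x - 4.01513642700657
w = 5.9187412865963*x - 21.2587134037044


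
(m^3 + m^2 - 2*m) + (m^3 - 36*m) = 2*m^3 + m^2 - 38*m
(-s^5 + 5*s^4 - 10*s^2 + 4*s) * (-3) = 3*s^5 - 15*s^4 + 30*s^2 - 12*s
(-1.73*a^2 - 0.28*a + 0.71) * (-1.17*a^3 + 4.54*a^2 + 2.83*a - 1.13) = 2.0241*a^5 - 7.5266*a^4 - 6.9978*a^3 + 4.3859*a^2 + 2.3257*a - 0.8023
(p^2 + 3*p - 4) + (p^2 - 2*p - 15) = 2*p^2 + p - 19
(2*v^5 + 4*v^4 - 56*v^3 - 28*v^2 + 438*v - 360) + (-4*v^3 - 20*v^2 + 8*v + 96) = 2*v^5 + 4*v^4 - 60*v^3 - 48*v^2 + 446*v - 264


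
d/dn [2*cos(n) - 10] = -2*sin(n)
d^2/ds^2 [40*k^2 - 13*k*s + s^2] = 2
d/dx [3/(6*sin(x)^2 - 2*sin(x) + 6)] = 3*(1 - 6*sin(x))*cos(x)/(2*(3*sin(x)^2 - sin(x) + 3)^2)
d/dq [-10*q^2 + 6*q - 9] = 6 - 20*q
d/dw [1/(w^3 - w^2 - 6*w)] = (-3*w^2 + 2*w + 6)/(w^2*(-w^2 + w + 6)^2)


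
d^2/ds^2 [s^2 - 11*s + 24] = 2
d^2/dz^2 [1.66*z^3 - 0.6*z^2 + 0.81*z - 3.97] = 9.96*z - 1.2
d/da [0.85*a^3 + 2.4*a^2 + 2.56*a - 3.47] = 2.55*a^2 + 4.8*a + 2.56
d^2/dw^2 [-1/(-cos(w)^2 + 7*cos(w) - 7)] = (4*sin(w)^4 - 23*sin(w)^2 + 301*cos(w)/4 - 21*cos(3*w)/4 - 65)/(sin(w)^2 + 7*cos(w) - 8)^3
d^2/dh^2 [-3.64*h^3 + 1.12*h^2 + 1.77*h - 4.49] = 2.24 - 21.84*h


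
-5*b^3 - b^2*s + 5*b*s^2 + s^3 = (-b + s)*(b + s)*(5*b + s)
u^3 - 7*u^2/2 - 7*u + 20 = (u - 4)*(u - 2)*(u + 5/2)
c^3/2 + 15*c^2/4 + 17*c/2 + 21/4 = (c/2 + 1/2)*(c + 3)*(c + 7/2)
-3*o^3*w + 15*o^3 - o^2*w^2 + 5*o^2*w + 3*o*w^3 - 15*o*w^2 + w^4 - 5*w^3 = (-o + w)*(o + w)*(3*o + w)*(w - 5)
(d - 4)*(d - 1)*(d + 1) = d^3 - 4*d^2 - d + 4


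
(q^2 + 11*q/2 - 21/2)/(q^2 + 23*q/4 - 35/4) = 2*(2*q - 3)/(4*q - 5)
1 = 1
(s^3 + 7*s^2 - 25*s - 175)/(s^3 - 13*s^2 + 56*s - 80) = (s^2 + 12*s + 35)/(s^2 - 8*s + 16)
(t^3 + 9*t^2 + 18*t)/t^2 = t + 9 + 18/t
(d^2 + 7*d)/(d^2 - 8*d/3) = 3*(d + 7)/(3*d - 8)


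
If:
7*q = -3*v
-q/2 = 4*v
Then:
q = 0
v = 0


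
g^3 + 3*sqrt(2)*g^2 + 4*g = g*(g + sqrt(2))*(g + 2*sqrt(2))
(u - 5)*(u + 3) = u^2 - 2*u - 15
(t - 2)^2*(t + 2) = t^3 - 2*t^2 - 4*t + 8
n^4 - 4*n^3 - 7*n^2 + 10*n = n*(n - 5)*(n - 1)*(n + 2)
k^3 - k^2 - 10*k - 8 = (k - 4)*(k + 1)*(k + 2)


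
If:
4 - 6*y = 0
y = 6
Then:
No Solution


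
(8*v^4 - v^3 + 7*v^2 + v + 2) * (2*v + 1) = 16*v^5 + 6*v^4 + 13*v^3 + 9*v^2 + 5*v + 2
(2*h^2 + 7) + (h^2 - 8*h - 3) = 3*h^2 - 8*h + 4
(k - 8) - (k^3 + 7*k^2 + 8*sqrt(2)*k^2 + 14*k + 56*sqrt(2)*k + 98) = -k^3 - 8*sqrt(2)*k^2 - 7*k^2 - 56*sqrt(2)*k - 13*k - 106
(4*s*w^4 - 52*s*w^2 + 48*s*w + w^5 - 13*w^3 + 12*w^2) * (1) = 4*s*w^4 - 52*s*w^2 + 48*s*w + w^5 - 13*w^3 + 12*w^2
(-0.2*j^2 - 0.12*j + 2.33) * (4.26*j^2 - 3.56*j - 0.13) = -0.852*j^4 + 0.2008*j^3 + 10.379*j^2 - 8.2792*j - 0.3029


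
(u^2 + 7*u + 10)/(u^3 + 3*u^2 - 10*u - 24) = (u + 5)/(u^2 + u - 12)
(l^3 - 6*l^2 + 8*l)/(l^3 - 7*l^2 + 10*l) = (l - 4)/(l - 5)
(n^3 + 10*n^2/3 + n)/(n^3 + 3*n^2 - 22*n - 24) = n*(3*n^2 + 10*n + 3)/(3*(n^3 + 3*n^2 - 22*n - 24))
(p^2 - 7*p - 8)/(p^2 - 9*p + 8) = (p + 1)/(p - 1)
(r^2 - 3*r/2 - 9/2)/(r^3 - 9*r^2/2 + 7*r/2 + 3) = (2*r + 3)/(2*r^2 - 3*r - 2)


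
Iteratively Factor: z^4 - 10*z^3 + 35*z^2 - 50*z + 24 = (z - 3)*(z^3 - 7*z^2 + 14*z - 8) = (z - 3)*(z - 2)*(z^2 - 5*z + 4) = (z - 4)*(z - 3)*(z - 2)*(z - 1)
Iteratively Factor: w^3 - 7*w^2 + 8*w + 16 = (w - 4)*(w^2 - 3*w - 4) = (w - 4)*(w + 1)*(w - 4)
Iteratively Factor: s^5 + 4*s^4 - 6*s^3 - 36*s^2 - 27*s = (s + 3)*(s^4 + s^3 - 9*s^2 - 9*s) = (s + 1)*(s + 3)*(s^3 - 9*s) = (s - 3)*(s + 1)*(s + 3)*(s^2 + 3*s) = s*(s - 3)*(s + 1)*(s + 3)*(s + 3)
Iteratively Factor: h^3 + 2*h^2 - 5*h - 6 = (h + 1)*(h^2 + h - 6) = (h - 2)*(h + 1)*(h + 3)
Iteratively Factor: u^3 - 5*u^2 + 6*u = (u - 3)*(u^2 - 2*u) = u*(u - 3)*(u - 2)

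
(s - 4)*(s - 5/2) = s^2 - 13*s/2 + 10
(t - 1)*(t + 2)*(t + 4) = t^3 + 5*t^2 + 2*t - 8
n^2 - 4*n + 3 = (n - 3)*(n - 1)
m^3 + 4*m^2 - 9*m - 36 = (m - 3)*(m + 3)*(m + 4)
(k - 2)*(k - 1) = k^2 - 3*k + 2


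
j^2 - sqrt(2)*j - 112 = (j - 8*sqrt(2))*(j + 7*sqrt(2))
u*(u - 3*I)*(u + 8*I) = u^3 + 5*I*u^2 + 24*u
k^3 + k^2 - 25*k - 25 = (k - 5)*(k + 1)*(k + 5)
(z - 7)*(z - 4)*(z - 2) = z^3 - 13*z^2 + 50*z - 56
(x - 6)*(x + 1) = x^2 - 5*x - 6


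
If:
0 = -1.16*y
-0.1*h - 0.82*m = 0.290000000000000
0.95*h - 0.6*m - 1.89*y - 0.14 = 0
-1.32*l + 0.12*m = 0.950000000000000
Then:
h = -0.07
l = -0.75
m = -0.35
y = 0.00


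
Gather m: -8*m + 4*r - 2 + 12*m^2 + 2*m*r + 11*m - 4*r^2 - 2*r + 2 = 12*m^2 + m*(2*r + 3) - 4*r^2 + 2*r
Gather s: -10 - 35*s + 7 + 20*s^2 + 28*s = 20*s^2 - 7*s - 3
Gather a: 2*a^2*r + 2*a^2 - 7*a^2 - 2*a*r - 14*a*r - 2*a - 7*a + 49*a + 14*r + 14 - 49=a^2*(2*r - 5) + a*(40 - 16*r) + 14*r - 35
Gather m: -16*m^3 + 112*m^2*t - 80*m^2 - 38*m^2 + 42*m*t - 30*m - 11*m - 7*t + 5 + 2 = -16*m^3 + m^2*(112*t - 118) + m*(42*t - 41) - 7*t + 7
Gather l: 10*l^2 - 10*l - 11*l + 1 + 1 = 10*l^2 - 21*l + 2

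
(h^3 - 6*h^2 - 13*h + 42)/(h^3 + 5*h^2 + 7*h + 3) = (h^2 - 9*h + 14)/(h^2 + 2*h + 1)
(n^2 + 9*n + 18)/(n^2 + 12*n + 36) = (n + 3)/(n + 6)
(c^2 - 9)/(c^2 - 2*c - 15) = (c - 3)/(c - 5)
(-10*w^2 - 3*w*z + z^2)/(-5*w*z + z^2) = (2*w + z)/z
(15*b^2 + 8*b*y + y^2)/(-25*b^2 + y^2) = (3*b + y)/(-5*b + y)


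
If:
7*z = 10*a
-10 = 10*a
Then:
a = -1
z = -10/7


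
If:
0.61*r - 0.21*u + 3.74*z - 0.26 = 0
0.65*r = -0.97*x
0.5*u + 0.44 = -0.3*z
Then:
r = 0.12327868852459 - 6.33770491803279*z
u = -0.6*z - 0.88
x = 4.246915666723*z - 0.0826094304546223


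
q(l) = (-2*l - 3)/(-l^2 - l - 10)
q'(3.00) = -0.04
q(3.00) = 0.41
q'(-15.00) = -0.00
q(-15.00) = -0.12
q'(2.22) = -0.02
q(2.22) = 0.43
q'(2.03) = -0.01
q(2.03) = 0.44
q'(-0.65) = 0.21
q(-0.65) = 0.17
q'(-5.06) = -0.00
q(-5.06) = -0.23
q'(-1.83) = 0.16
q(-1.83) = -0.06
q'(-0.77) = 0.21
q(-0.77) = 0.15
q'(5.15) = -0.04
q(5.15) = 0.32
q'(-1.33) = 0.20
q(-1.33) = 0.03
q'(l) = (-2*l - 3)*(2*l + 1)/(-l^2 - l - 10)^2 - 2/(-l^2 - l - 10)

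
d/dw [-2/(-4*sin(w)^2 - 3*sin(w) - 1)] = -2*(8*sin(w) + 3)*cos(w)/(4*sin(w)^2 + 3*sin(w) + 1)^2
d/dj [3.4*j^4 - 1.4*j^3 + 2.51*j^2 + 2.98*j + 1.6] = 13.6*j^3 - 4.2*j^2 + 5.02*j + 2.98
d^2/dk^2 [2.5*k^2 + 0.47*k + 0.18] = 5.00000000000000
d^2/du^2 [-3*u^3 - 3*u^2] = -18*u - 6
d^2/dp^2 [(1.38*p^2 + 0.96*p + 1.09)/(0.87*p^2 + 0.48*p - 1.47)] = (0.300672*p^3 + 15.539418*p^2 + 10.097568*p + 10.60911)/(0.658503*p^6 + 1.089936*p^5 - 2.736585*p^4 - 3.57264*p^3 + 4.623885*p^2 + 3.111696*p - 3.176523)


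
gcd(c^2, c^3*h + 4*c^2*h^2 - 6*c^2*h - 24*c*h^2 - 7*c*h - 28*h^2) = 1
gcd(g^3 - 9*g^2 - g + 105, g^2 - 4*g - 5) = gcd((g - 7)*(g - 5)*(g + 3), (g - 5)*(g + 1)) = g - 5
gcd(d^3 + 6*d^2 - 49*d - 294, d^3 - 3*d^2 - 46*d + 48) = d + 6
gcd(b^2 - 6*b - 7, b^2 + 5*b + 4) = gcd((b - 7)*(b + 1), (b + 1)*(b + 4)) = b + 1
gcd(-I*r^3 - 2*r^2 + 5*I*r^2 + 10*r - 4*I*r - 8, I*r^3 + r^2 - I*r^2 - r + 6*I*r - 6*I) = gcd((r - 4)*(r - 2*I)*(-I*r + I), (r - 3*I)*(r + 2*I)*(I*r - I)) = r - 1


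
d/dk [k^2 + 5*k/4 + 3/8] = 2*k + 5/4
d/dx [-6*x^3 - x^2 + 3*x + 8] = -18*x^2 - 2*x + 3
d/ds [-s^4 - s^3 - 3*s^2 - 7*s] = -4*s^3 - 3*s^2 - 6*s - 7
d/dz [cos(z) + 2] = -sin(z)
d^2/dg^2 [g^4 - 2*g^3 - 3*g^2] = 12*g^2 - 12*g - 6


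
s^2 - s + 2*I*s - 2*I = (s - 1)*(s + 2*I)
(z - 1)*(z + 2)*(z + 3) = z^3 + 4*z^2 + z - 6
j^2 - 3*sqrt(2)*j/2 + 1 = (j - sqrt(2))*(j - sqrt(2)/2)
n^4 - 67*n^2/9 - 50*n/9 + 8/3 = (n - 3)*(n - 1/3)*(n + 4/3)*(n + 2)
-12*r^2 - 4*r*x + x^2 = (-6*r + x)*(2*r + x)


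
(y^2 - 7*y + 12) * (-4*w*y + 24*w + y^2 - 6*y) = -4*w*y^3 + 52*w*y^2 - 216*w*y + 288*w + y^4 - 13*y^3 + 54*y^2 - 72*y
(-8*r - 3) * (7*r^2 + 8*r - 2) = -56*r^3 - 85*r^2 - 8*r + 6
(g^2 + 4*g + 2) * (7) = 7*g^2 + 28*g + 14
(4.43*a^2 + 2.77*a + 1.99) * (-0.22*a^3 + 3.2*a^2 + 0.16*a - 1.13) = -0.9746*a^5 + 13.5666*a^4 + 9.135*a^3 + 1.8053*a^2 - 2.8117*a - 2.2487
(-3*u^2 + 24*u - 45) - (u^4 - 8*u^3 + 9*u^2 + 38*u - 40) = -u^4 + 8*u^3 - 12*u^2 - 14*u - 5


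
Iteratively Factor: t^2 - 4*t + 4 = (t - 2)*(t - 2)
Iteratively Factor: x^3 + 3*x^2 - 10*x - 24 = (x + 4)*(x^2 - x - 6) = (x + 2)*(x + 4)*(x - 3)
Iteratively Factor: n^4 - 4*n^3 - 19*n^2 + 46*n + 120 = (n - 5)*(n^3 + n^2 - 14*n - 24) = (n - 5)*(n + 2)*(n^2 - n - 12) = (n - 5)*(n + 2)*(n + 3)*(n - 4)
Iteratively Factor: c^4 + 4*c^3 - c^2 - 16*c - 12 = (c + 2)*(c^3 + 2*c^2 - 5*c - 6) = (c + 2)*(c + 3)*(c^2 - c - 2) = (c + 1)*(c + 2)*(c + 3)*(c - 2)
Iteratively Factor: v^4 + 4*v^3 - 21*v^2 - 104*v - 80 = (v + 1)*(v^3 + 3*v^2 - 24*v - 80) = (v - 5)*(v + 1)*(v^2 + 8*v + 16) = (v - 5)*(v + 1)*(v + 4)*(v + 4)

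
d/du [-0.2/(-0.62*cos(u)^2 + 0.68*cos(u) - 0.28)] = (0.248*cos(u) - 0.136)*sin(u)/(0.62*cos(u)^2 - 0.68*cos(u) + 0.28)^2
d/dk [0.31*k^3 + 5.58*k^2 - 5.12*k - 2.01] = 0.93*k^2 + 11.16*k - 5.12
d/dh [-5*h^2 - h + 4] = -10*h - 1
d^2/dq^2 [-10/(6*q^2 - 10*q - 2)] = 10*(-9*q^2 + 15*q + (6*q - 5)^2 + 3)/(-3*q^2 + 5*q + 1)^3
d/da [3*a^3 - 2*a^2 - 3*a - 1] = 9*a^2 - 4*a - 3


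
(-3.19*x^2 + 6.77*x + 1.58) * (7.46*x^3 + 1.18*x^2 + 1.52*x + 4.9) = -23.7974*x^5 + 46.74*x^4 + 14.9266*x^3 - 3.4762*x^2 + 35.5746*x + 7.742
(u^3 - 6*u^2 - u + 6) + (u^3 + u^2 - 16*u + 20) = 2*u^3 - 5*u^2 - 17*u + 26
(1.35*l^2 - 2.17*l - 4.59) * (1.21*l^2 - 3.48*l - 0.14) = 1.6335*l^4 - 7.3237*l^3 + 1.8087*l^2 + 16.277*l + 0.6426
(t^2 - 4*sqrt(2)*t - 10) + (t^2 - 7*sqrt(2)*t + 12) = 2*t^2 - 11*sqrt(2)*t + 2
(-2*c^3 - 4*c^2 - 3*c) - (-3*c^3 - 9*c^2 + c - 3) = c^3 + 5*c^2 - 4*c + 3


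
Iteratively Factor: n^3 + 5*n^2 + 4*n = (n + 1)*(n^2 + 4*n) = (n + 1)*(n + 4)*(n)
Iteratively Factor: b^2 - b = (b - 1)*(b)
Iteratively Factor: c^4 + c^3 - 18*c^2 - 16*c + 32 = (c - 4)*(c^3 + 5*c^2 + 2*c - 8) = (c - 4)*(c + 2)*(c^2 + 3*c - 4) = (c - 4)*(c - 1)*(c + 2)*(c + 4)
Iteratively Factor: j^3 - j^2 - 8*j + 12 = (j - 2)*(j^2 + j - 6) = (j - 2)^2*(j + 3)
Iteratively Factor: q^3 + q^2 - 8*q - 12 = (q + 2)*(q^2 - q - 6) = (q - 3)*(q + 2)*(q + 2)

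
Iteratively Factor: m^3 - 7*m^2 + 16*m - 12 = (m - 2)*(m^2 - 5*m + 6) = (m - 2)^2*(m - 3)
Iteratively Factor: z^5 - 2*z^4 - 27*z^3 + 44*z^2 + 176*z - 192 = (z - 1)*(z^4 - z^3 - 28*z^2 + 16*z + 192) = (z - 4)*(z - 1)*(z^3 + 3*z^2 - 16*z - 48) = (z - 4)*(z - 1)*(z + 4)*(z^2 - z - 12) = (z - 4)^2*(z - 1)*(z + 4)*(z + 3)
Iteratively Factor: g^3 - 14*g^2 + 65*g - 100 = (g - 4)*(g^2 - 10*g + 25) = (g - 5)*(g - 4)*(g - 5)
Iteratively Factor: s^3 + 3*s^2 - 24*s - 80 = (s + 4)*(s^2 - s - 20) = (s + 4)^2*(s - 5)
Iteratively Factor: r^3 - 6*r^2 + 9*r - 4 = (r - 1)*(r^2 - 5*r + 4) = (r - 1)^2*(r - 4)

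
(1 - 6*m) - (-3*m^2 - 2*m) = 3*m^2 - 4*m + 1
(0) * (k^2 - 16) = 0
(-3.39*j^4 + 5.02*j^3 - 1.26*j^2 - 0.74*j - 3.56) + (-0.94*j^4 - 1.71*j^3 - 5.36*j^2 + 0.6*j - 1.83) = -4.33*j^4 + 3.31*j^3 - 6.62*j^2 - 0.14*j - 5.39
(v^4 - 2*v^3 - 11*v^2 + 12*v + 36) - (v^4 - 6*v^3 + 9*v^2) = 4*v^3 - 20*v^2 + 12*v + 36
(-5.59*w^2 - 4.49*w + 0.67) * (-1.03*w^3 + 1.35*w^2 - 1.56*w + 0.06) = 5.7577*w^5 - 2.9218*w^4 + 1.9688*w^3 + 7.5735*w^2 - 1.3146*w + 0.0402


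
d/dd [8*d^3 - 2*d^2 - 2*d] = 24*d^2 - 4*d - 2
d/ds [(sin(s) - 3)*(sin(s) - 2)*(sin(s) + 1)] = (3*sin(s)^2 - 8*sin(s) + 1)*cos(s)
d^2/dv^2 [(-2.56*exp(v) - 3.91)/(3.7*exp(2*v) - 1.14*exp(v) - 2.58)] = (-35.0464*exp(4*v) - 224.90968*exp(3*v) - 97.14942*exp(2*v) - 146.851404*exp(v) - 5.540292)*exp(v)/(50.653*exp(6*v) - 46.8198*exp(5*v) - 91.53504*exp(4*v) + 63.813096*exp(3*v) + 63.827136*exp(2*v) - 22.764888*exp(v) - 17.173512)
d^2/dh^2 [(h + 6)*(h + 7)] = 2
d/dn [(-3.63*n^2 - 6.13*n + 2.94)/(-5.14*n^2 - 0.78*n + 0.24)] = (-28.6768*n^2 + 28.4808*n + 0.822)/(26.4196*n^4 + 8.0184*n^3 - 1.8588*n^2 - 0.3744*n + 0.0576)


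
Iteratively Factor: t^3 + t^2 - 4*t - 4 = (t + 2)*(t^2 - t - 2) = (t + 1)*(t + 2)*(t - 2)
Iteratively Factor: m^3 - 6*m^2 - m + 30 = (m + 2)*(m^2 - 8*m + 15) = (m - 3)*(m + 2)*(m - 5)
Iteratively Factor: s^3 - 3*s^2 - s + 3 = (s - 1)*(s^2 - 2*s - 3) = (s - 1)*(s + 1)*(s - 3)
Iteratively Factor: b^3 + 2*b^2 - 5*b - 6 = (b + 1)*(b^2 + b - 6) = (b + 1)*(b + 3)*(b - 2)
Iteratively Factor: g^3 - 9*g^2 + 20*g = (g - 5)*(g^2 - 4*g) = (g - 5)*(g - 4)*(g)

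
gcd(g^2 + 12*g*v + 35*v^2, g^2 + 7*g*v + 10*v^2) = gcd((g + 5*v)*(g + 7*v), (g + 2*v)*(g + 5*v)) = g + 5*v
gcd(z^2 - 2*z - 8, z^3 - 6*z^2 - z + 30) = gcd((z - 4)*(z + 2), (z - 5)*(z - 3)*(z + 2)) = z + 2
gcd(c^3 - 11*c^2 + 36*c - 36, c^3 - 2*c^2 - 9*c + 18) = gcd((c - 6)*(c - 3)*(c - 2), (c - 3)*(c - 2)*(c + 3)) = c^2 - 5*c + 6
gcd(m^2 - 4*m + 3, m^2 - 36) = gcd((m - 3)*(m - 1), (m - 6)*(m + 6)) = 1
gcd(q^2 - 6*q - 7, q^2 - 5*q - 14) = q - 7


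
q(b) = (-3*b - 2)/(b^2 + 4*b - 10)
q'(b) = (-3*b - 2)*(-2*b - 4)/(b^2 + 4*b - 10)^2 - 3/(b^2 + 4*b - 10) = (3*b^2 + 4*b + 38)/(b^4 + 8*b^3 - 4*b^2 - 80*b + 100)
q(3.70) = -0.71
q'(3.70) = 0.27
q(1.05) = 1.10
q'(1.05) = 2.06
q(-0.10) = 0.16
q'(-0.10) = 0.35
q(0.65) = 0.57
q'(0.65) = 0.86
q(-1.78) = -0.24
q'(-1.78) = 0.21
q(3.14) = -0.92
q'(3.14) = 0.52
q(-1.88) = -0.26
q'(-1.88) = 0.21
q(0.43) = 0.41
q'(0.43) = 0.61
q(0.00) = 0.20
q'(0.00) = 0.38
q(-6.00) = 8.00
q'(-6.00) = 30.50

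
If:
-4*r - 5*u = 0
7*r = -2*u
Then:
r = 0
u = 0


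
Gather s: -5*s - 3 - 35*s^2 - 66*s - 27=-35*s^2 - 71*s - 30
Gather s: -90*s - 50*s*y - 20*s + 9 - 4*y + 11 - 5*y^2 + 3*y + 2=s*(-50*y - 110) - 5*y^2 - y + 22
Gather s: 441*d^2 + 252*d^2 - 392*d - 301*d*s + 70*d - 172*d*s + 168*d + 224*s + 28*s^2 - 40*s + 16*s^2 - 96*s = 693*d^2 - 154*d + 44*s^2 + s*(88 - 473*d)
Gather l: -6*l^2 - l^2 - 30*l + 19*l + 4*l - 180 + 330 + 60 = -7*l^2 - 7*l + 210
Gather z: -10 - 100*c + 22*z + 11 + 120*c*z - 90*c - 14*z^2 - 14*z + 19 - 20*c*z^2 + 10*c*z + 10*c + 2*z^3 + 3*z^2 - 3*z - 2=-180*c + 2*z^3 + z^2*(-20*c - 11) + z*(130*c + 5) + 18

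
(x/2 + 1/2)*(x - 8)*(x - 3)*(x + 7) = x^4/2 - 3*x^3/2 - 57*x^2/2 + 115*x/2 + 84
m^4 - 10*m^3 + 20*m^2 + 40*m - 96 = (m - 6)*(m - 4)*(m - 2)*(m + 2)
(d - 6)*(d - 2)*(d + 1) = d^3 - 7*d^2 + 4*d + 12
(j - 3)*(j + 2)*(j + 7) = j^3 + 6*j^2 - 13*j - 42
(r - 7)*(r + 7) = r^2 - 49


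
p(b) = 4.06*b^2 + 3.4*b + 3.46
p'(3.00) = 27.76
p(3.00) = 50.20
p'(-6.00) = -45.32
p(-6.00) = 129.22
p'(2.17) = 21.02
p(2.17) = 29.96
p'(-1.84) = -11.54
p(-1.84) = 10.95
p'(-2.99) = -20.88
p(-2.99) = 29.59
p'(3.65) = 33.04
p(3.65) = 69.96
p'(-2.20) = -14.46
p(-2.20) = 15.63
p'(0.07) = 3.97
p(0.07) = 3.72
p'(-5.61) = -42.15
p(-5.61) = 112.16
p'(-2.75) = -18.93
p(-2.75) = 24.81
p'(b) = 8.12*b + 3.4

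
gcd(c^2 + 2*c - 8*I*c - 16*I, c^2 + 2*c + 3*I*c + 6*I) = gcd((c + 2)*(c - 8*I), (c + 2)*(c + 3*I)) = c + 2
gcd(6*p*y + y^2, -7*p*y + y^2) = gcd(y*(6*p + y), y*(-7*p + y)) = y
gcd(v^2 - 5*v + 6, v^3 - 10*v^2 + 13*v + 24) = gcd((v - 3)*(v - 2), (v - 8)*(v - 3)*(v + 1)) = v - 3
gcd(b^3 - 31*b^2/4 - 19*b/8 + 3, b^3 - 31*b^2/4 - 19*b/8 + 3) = b^3 - 31*b^2/4 - 19*b/8 + 3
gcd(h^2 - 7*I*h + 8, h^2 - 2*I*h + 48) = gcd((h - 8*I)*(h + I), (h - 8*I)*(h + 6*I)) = h - 8*I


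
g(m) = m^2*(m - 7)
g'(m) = m^2 + 2*m*(m - 7)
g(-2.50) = -59.38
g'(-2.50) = 53.75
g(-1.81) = -28.86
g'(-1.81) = 35.17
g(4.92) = -50.35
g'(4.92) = 3.74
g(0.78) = -3.78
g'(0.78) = -9.09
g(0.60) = -2.30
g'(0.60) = -7.32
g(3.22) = -39.19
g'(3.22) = -13.97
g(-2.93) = -85.25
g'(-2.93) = 66.77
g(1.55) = -13.09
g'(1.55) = -14.49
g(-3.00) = -90.00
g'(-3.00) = 69.00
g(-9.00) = -1296.00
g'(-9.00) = 369.00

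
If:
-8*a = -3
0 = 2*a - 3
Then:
No Solution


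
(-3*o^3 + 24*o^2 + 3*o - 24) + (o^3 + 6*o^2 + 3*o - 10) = -2*o^3 + 30*o^2 + 6*o - 34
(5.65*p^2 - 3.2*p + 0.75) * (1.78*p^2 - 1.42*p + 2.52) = 10.057*p^4 - 13.719*p^3 + 20.117*p^2 - 9.129*p + 1.89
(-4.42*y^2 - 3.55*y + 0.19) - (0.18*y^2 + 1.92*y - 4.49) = -4.6*y^2 - 5.47*y + 4.68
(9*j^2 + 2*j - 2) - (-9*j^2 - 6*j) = 18*j^2 + 8*j - 2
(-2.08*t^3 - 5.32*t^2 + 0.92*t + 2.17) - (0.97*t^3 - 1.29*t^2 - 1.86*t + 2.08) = -3.05*t^3 - 4.03*t^2 + 2.78*t + 0.0899999999999999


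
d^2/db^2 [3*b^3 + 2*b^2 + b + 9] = 18*b + 4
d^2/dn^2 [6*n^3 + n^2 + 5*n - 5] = 36*n + 2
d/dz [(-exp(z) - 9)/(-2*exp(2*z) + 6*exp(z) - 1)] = (-2*exp(2*z) - 36*exp(z) + 55)*exp(z)/(4*exp(4*z) - 24*exp(3*z) + 40*exp(2*z) - 12*exp(z) + 1)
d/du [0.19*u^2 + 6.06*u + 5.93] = 0.38*u + 6.06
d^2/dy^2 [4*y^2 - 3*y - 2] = 8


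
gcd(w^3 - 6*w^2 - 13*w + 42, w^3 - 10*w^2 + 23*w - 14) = w^2 - 9*w + 14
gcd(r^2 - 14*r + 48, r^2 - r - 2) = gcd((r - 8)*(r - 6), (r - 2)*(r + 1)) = 1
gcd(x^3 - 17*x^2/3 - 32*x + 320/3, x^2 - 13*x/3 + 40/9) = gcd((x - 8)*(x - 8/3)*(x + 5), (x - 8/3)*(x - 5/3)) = x - 8/3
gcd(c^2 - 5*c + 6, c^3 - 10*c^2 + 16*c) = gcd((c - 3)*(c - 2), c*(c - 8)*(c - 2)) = c - 2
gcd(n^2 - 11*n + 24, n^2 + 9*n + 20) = 1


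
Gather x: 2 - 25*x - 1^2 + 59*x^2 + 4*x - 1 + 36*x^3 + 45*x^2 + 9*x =36*x^3 + 104*x^2 - 12*x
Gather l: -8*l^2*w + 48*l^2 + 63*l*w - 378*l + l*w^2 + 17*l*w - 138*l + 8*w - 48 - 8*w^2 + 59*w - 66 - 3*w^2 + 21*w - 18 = l^2*(48 - 8*w) + l*(w^2 + 80*w - 516) - 11*w^2 + 88*w - 132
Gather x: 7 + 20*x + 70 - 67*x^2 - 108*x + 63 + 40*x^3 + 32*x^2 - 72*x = 40*x^3 - 35*x^2 - 160*x + 140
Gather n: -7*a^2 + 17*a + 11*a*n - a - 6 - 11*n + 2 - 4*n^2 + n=-7*a^2 + 16*a - 4*n^2 + n*(11*a - 10) - 4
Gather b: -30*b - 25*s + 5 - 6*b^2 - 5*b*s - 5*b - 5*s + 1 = -6*b^2 + b*(-5*s - 35) - 30*s + 6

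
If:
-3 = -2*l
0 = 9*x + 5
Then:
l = 3/2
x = -5/9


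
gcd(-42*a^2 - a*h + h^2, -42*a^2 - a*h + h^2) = 42*a^2 + a*h - h^2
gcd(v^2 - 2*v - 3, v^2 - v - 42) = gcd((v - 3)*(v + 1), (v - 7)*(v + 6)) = 1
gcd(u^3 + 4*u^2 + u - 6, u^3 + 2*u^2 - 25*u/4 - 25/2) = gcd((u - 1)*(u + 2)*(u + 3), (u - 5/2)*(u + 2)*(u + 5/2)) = u + 2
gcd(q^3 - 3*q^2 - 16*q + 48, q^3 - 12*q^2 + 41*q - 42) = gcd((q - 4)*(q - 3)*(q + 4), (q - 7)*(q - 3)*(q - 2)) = q - 3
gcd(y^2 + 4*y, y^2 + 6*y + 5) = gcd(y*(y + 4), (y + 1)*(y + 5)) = 1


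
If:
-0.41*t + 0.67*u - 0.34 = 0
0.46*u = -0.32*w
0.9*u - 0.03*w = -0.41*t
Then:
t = -0.48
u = 0.21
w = -0.30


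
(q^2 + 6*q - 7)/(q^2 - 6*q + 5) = (q + 7)/(q - 5)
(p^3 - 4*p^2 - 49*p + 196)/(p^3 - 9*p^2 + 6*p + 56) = (p + 7)/(p + 2)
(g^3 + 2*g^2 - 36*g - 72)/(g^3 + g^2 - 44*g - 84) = (g - 6)/(g - 7)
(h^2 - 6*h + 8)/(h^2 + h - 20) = (h - 2)/(h + 5)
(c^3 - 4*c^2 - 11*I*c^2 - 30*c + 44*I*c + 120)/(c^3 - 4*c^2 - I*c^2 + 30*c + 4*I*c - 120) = (c - 5*I)/(c + 5*I)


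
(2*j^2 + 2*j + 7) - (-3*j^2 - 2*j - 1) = 5*j^2 + 4*j + 8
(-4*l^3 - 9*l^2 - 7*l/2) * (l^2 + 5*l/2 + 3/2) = -4*l^5 - 19*l^4 - 32*l^3 - 89*l^2/4 - 21*l/4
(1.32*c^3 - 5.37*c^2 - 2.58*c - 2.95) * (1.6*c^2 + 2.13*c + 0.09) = 2.112*c^5 - 5.7804*c^4 - 15.4473*c^3 - 10.6987*c^2 - 6.5157*c - 0.2655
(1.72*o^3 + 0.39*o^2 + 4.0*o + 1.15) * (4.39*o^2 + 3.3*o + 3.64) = 7.5508*o^5 + 7.3881*o^4 + 25.1078*o^3 + 19.6681*o^2 + 18.355*o + 4.186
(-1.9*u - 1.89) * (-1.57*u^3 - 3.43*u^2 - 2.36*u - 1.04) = 2.983*u^4 + 9.4843*u^3 + 10.9667*u^2 + 6.4364*u + 1.9656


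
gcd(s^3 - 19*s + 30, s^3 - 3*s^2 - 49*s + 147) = s - 3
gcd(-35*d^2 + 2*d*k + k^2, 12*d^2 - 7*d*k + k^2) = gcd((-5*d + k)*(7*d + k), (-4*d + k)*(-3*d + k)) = 1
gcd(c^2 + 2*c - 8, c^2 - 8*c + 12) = c - 2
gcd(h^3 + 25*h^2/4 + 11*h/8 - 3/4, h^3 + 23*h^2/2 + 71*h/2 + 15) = h^2 + 13*h/2 + 3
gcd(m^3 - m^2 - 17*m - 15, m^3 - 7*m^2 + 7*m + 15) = m^2 - 4*m - 5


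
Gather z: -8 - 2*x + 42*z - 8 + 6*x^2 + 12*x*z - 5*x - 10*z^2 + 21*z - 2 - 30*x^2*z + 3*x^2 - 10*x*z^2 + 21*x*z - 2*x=9*x^2 - 9*x + z^2*(-10*x - 10) + z*(-30*x^2 + 33*x + 63) - 18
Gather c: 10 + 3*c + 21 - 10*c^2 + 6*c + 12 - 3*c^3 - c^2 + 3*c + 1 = -3*c^3 - 11*c^2 + 12*c + 44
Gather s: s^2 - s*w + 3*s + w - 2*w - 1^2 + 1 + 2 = s^2 + s*(3 - w) - w + 2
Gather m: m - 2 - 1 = m - 3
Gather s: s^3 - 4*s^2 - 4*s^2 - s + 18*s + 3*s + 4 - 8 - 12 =s^3 - 8*s^2 + 20*s - 16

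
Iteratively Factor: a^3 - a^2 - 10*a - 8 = (a + 1)*(a^2 - 2*a - 8) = (a - 4)*(a + 1)*(a + 2)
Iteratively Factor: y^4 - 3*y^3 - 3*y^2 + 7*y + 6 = (y - 3)*(y^3 - 3*y - 2) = (y - 3)*(y + 1)*(y^2 - y - 2) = (y - 3)*(y - 2)*(y + 1)*(y + 1)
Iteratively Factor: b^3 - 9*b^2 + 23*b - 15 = (b - 1)*(b^2 - 8*b + 15) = (b - 5)*(b - 1)*(b - 3)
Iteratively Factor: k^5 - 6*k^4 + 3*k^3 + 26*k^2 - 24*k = (k - 3)*(k^4 - 3*k^3 - 6*k^2 + 8*k) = (k - 3)*(k + 2)*(k^3 - 5*k^2 + 4*k) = k*(k - 3)*(k + 2)*(k^2 - 5*k + 4) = k*(k - 4)*(k - 3)*(k + 2)*(k - 1)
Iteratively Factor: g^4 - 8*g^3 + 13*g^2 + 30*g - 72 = (g + 2)*(g^3 - 10*g^2 + 33*g - 36) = (g - 3)*(g + 2)*(g^2 - 7*g + 12) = (g - 3)^2*(g + 2)*(g - 4)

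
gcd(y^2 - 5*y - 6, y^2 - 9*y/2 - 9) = y - 6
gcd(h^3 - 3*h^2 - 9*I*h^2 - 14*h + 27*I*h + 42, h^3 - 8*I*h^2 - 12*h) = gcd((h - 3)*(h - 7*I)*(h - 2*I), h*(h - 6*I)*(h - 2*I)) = h - 2*I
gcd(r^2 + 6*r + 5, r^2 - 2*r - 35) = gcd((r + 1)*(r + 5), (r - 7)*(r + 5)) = r + 5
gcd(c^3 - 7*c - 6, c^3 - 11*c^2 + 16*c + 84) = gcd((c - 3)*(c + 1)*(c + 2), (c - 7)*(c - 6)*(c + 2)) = c + 2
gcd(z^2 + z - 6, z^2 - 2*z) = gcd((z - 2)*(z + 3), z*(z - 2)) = z - 2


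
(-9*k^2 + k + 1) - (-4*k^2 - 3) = -5*k^2 + k + 4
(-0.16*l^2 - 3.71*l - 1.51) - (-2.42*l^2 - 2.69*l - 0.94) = 2.26*l^2 - 1.02*l - 0.57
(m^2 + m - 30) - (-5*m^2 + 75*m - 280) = 6*m^2 - 74*m + 250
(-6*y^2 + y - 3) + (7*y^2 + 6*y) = y^2 + 7*y - 3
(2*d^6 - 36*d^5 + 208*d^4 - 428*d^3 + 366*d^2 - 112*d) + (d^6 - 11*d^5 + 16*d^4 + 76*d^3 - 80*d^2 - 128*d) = 3*d^6 - 47*d^5 + 224*d^4 - 352*d^3 + 286*d^2 - 240*d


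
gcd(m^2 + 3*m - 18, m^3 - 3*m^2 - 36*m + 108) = m^2 + 3*m - 18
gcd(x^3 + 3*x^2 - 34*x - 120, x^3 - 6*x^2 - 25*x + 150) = x^2 - x - 30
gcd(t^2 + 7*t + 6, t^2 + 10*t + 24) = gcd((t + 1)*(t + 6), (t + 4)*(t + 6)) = t + 6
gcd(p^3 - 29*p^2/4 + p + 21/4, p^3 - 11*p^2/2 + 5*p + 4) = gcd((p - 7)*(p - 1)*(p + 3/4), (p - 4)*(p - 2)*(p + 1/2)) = 1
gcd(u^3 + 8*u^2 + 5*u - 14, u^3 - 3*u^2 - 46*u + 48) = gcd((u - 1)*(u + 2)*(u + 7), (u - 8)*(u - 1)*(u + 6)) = u - 1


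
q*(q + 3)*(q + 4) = q^3 + 7*q^2 + 12*q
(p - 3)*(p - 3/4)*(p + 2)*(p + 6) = p^4 + 17*p^3/4 - 63*p^2/4 - 27*p + 27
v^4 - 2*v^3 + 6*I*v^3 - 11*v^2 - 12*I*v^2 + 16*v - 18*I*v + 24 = (v - 3)*(v + 1)*(v + 2*I)*(v + 4*I)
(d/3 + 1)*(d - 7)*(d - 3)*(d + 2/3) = d^4/3 - 19*d^3/9 - 41*d^2/9 + 19*d + 14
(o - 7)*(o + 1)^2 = o^3 - 5*o^2 - 13*o - 7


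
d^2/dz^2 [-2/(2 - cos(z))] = 2*(sin(z)^2 - 2*cos(z) + 1)/(cos(z) - 2)^3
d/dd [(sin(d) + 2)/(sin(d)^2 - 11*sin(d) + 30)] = (-4*sin(d) + cos(d)^2 + 51)*cos(d)/(sin(d)^2 - 11*sin(d) + 30)^2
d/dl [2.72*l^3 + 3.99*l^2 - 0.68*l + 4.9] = 8.16*l^2 + 7.98*l - 0.68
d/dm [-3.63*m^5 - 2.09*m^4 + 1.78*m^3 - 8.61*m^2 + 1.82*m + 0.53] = -18.15*m^4 - 8.36*m^3 + 5.34*m^2 - 17.22*m + 1.82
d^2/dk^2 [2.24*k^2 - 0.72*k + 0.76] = 4.48000000000000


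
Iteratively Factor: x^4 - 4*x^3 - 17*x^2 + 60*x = (x - 5)*(x^3 + x^2 - 12*x) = (x - 5)*(x - 3)*(x^2 + 4*x) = x*(x - 5)*(x - 3)*(x + 4)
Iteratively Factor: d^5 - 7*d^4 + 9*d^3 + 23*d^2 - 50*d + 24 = (d - 4)*(d^4 - 3*d^3 - 3*d^2 + 11*d - 6) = (d - 4)*(d - 1)*(d^3 - 2*d^2 - 5*d + 6) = (d - 4)*(d - 3)*(d - 1)*(d^2 + d - 2) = (d - 4)*(d - 3)*(d - 1)^2*(d + 2)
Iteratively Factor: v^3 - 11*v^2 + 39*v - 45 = (v - 3)*(v^2 - 8*v + 15) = (v - 3)^2*(v - 5)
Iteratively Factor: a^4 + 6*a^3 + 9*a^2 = (a)*(a^3 + 6*a^2 + 9*a) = a^2*(a^2 + 6*a + 9) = a^2*(a + 3)*(a + 3)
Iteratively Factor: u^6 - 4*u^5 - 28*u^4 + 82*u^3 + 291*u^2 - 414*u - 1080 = (u + 2)*(u^5 - 6*u^4 - 16*u^3 + 114*u^2 + 63*u - 540) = (u - 5)*(u + 2)*(u^4 - u^3 - 21*u^2 + 9*u + 108) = (u - 5)*(u - 3)*(u + 2)*(u^3 + 2*u^2 - 15*u - 36) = (u - 5)*(u - 3)*(u + 2)*(u + 3)*(u^2 - u - 12) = (u - 5)*(u - 4)*(u - 3)*(u + 2)*(u + 3)*(u + 3)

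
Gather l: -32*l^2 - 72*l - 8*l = -32*l^2 - 80*l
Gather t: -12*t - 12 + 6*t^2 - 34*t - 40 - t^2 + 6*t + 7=5*t^2 - 40*t - 45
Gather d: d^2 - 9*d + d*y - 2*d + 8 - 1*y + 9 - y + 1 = d^2 + d*(y - 11) - 2*y + 18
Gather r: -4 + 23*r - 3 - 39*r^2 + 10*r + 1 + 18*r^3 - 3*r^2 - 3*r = 18*r^3 - 42*r^2 + 30*r - 6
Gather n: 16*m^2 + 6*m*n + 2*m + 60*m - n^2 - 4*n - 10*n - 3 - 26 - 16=16*m^2 + 62*m - n^2 + n*(6*m - 14) - 45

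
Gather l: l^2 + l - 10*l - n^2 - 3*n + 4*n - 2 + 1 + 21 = l^2 - 9*l - n^2 + n + 20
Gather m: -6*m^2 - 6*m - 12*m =-6*m^2 - 18*m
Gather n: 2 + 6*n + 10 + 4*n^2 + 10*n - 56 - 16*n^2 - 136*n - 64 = -12*n^2 - 120*n - 108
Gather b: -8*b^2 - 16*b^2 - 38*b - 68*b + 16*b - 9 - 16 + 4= -24*b^2 - 90*b - 21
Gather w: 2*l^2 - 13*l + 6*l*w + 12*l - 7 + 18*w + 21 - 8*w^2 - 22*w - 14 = 2*l^2 - l - 8*w^2 + w*(6*l - 4)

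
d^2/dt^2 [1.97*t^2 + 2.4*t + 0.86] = 3.94000000000000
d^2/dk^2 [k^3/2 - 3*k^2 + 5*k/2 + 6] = 3*k - 6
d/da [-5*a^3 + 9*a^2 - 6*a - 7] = -15*a^2 + 18*a - 6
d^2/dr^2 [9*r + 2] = 0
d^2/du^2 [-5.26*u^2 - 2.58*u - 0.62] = -10.5200000000000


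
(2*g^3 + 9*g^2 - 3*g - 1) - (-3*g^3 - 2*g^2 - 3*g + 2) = 5*g^3 + 11*g^2 - 3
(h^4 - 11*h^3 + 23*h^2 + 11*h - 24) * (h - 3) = h^5 - 14*h^4 + 56*h^3 - 58*h^2 - 57*h + 72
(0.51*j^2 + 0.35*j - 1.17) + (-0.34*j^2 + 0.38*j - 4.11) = 0.17*j^2 + 0.73*j - 5.28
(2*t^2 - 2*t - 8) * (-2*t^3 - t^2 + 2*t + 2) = -4*t^5 + 2*t^4 + 22*t^3 + 8*t^2 - 20*t - 16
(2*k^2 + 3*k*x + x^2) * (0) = 0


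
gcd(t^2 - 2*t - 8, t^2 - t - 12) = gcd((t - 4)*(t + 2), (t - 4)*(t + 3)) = t - 4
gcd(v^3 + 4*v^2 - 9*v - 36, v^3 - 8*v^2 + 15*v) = v - 3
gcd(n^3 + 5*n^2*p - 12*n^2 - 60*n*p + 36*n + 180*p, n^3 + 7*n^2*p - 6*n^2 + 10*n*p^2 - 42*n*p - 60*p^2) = n^2 + 5*n*p - 6*n - 30*p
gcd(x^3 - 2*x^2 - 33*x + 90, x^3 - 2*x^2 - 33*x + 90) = x^3 - 2*x^2 - 33*x + 90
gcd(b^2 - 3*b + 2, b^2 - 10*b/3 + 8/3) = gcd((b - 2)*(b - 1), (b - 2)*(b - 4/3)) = b - 2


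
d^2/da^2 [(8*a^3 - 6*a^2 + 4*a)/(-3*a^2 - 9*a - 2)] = 12*(-133*a^3 - 90*a^2 - 4*a + 16)/(27*a^6 + 243*a^5 + 783*a^4 + 1053*a^3 + 522*a^2 + 108*a + 8)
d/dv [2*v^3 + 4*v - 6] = 6*v^2 + 4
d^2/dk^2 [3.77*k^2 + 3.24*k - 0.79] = 7.54000000000000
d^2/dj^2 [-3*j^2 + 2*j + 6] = -6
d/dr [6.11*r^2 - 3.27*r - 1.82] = 12.22*r - 3.27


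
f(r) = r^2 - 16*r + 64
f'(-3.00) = -22.00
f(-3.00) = 121.00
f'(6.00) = -4.00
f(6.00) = 4.00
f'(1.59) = -12.82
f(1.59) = 41.09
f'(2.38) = -11.24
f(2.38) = 31.58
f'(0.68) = -14.64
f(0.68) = 53.58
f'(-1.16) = -18.32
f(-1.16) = 83.91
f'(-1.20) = -18.40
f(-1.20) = 84.64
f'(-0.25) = -16.50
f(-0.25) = 68.06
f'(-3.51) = -23.02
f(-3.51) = 132.48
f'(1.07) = -13.86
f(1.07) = 48.02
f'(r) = 2*r - 16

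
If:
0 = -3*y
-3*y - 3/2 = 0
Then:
No Solution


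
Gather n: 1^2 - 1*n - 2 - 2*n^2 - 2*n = -2*n^2 - 3*n - 1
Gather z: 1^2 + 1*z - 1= z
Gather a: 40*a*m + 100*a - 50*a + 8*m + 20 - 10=a*(40*m + 50) + 8*m + 10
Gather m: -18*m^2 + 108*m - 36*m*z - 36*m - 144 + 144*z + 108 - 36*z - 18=-18*m^2 + m*(72 - 36*z) + 108*z - 54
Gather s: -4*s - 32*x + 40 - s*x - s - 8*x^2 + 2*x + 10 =s*(-x - 5) - 8*x^2 - 30*x + 50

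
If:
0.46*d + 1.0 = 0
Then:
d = -2.17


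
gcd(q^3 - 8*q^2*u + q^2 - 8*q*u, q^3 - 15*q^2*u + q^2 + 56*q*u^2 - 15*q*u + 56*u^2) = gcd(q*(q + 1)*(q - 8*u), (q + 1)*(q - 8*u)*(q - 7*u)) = q^2 - 8*q*u + q - 8*u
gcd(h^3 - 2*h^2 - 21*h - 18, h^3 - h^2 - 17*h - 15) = h^2 + 4*h + 3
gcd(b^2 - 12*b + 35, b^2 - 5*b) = b - 5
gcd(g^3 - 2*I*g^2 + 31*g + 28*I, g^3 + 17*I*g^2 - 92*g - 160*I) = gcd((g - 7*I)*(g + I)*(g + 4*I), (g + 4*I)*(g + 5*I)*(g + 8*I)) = g + 4*I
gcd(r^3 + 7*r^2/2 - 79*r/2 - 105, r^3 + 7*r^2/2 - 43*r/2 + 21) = r + 7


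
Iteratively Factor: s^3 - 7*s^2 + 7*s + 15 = (s - 3)*(s^2 - 4*s - 5) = (s - 5)*(s - 3)*(s + 1)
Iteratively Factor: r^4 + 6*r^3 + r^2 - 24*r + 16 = (r + 4)*(r^3 + 2*r^2 - 7*r + 4) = (r - 1)*(r + 4)*(r^2 + 3*r - 4) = (r - 1)^2*(r + 4)*(r + 4)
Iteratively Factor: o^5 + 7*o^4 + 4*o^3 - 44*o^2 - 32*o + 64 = (o + 4)*(o^4 + 3*o^3 - 8*o^2 - 12*o + 16) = (o - 1)*(o + 4)*(o^3 + 4*o^2 - 4*o - 16) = (o - 1)*(o + 2)*(o + 4)*(o^2 + 2*o - 8) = (o - 1)*(o + 2)*(o + 4)^2*(o - 2)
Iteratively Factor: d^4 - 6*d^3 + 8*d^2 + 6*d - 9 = (d - 1)*(d^3 - 5*d^2 + 3*d + 9) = (d - 1)*(d + 1)*(d^2 - 6*d + 9) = (d - 3)*(d - 1)*(d + 1)*(d - 3)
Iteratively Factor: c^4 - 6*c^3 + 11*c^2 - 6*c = (c - 1)*(c^3 - 5*c^2 + 6*c) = (c - 2)*(c - 1)*(c^2 - 3*c) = (c - 3)*(c - 2)*(c - 1)*(c)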